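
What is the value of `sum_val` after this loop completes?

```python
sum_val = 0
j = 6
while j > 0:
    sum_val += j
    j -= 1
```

Sum 6 down to 1
`sum_val` takes the values: 0 → 6 → 11 → 15 → 18 → 20 → 21

Answer: 21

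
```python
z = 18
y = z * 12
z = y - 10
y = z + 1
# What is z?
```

Trace:
`z = 18` → z = 18
`y = z * 12` → y = 216
`z = y - 10` → z = 206
`y = z + 1` → y = 207
So z = 206

Answer: 206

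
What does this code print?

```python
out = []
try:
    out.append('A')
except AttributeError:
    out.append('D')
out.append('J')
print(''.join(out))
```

Execution trace: 'A' (try body, no exception) → 'J' (after the try/except). Output: AJ

Answer: AJ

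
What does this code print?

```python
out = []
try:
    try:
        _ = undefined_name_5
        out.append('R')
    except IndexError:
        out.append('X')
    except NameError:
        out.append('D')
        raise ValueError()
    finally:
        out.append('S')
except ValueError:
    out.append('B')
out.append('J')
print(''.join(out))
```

Execution trace: 'D' (inner except NameError) → 'S' (inner finally) → 'B' (outer except ValueError) → 'J' (after the try/except). Output: DSBJ

Answer: DSBJ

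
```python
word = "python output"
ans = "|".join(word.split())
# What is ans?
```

Trace:
`word = "python output"` → word = 'python output'
`ans = "|".join(word.split())` → ans = 'python|output'
So ans = 'python|output'

Answer: 'python|output'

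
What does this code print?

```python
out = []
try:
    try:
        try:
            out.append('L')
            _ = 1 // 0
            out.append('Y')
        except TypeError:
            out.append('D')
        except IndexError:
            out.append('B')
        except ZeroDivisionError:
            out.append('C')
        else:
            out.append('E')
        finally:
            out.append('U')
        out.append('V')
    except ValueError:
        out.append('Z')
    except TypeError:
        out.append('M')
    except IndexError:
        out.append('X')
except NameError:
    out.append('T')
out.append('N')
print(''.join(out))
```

Execution trace: 'L' (inner try body) → 'C' (inner except ZeroDivisionError) → 'U' (inner finally) → 'V' (try body, no exception) → 'N' (after the try/except). Output: LCUVN

Answer: LCUVN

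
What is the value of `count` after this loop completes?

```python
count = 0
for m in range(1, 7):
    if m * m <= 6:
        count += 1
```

Count numbers where m² ≤ 6
`count` takes the values: 0 → 1 → 2

Answer: 2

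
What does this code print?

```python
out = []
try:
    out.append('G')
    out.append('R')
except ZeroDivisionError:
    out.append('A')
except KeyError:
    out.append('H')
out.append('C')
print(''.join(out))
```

Execution trace: 'G' (try body) → 'R' (try body, no exception) → 'C' (after the try/except). Output: GRC

Answer: GRC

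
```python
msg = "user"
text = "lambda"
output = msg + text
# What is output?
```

Trace:
`msg = "user"` → msg = 'user'
`text = "lambda"` → text = 'lambda'
`output = msg + text` → output = 'userlambda'
So output = 'userlambda'

Answer: 'userlambda'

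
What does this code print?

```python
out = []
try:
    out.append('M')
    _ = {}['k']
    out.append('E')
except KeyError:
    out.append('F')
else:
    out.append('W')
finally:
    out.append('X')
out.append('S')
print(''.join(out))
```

Execution trace: 'M' (try body) → 'F' (except KeyError) → 'X' (finally) → 'S' (after the try/except). Output: MFXS

Answer: MFXS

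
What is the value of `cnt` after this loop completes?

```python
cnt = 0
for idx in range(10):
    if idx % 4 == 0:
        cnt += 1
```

Count numbers divisible by 4 in range(10)
`cnt` takes the values: 0 → 1 → 2 → 3

Answer: 3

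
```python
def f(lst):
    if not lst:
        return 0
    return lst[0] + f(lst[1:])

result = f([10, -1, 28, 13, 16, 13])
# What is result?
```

10 + (-1) + 28 + 13 + 16 + 13 + 0 = 79

Answer: 79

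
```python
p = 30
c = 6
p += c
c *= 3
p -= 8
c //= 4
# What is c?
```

Trace:
`p = 30` → p = 30
`c = 6` → c = 6
`p += c` → p = 36
`c *= 3` → c = 18
`p -= 8` → p = 28
`c //= 4` → c = 4
So c = 4

Answer: 4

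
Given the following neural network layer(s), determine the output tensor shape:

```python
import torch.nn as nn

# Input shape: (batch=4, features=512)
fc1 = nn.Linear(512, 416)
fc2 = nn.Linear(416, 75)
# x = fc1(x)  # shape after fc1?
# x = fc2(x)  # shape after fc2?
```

Input: (4, 512) -> after fc1: (4, 416) -> Output: (4, 75)

Answer: (4, 75)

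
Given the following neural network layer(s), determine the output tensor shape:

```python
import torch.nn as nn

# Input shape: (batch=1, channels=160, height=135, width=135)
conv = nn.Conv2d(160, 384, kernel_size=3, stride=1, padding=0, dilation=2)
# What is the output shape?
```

Input: (1, 160, 135, 135) -> Output: (1, 384, 131, 131)

Answer: (1, 384, 131, 131)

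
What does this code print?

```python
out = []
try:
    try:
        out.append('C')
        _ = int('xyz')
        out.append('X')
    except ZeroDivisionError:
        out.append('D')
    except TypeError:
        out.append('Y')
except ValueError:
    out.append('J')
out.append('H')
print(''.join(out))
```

Execution trace: 'C' (try body) → 'J' (outer except ValueError) → 'H' (after the try/except). Output: CJH

Answer: CJH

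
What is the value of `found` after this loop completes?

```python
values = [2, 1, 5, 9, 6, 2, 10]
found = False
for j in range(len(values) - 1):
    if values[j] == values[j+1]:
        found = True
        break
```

Check consecutive duplicates in [2, 1, 5, 9, 6, 2, 10]
`found` takes the values: False

Answer: False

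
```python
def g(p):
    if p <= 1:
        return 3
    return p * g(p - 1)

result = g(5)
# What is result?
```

g(5) = 5 * 4 * 3 * 2 * 3 = 360

Answer: 360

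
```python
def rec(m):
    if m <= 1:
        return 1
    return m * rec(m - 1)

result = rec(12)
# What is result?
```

rec(12) = 12 * 11 * 10 * 9 * 8 * 7 * 6 * 5 * 4 * 3 * 2 * 1 = 479001600

Answer: 479001600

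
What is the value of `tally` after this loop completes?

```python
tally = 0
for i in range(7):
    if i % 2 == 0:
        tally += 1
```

Count numbers divisible by 2 in range(7)
`tally` takes the values: 0 → 1 → 2 → 3 → 4

Answer: 4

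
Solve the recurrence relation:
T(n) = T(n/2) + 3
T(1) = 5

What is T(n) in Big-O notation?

Each step divides n by 2 and adds 3. After log_2(n) steps we reach T(1)=5. So T(n) = 3·log_2(n) + 5 = O(log n).

Answer: O(log n)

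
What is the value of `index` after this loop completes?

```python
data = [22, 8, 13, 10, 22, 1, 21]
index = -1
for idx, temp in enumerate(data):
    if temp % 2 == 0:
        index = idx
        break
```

First even number index in [22, 8, 13, 10, 22, 1, 21]
`index` takes the values: -1 → 0

Answer: 0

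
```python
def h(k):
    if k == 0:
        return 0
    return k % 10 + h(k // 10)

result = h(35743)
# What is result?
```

Sum of digits of 35743: 3 + 4 + 7 + 5 + 3 = 22

Answer: 22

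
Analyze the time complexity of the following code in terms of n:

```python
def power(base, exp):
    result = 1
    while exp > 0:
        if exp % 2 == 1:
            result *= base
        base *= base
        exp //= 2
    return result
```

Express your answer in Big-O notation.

This is Exponentiation by squaring. Time complexity: O(log n).

Answer: O(log n)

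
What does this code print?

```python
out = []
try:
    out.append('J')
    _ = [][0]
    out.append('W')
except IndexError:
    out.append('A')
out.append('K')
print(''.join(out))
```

Execution trace: 'J' (try body) → 'A' (except IndexError) → 'K' (after the try/except). Output: JAK

Answer: JAK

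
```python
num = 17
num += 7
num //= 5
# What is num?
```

Trace:
`num = 17` → num = 17
`num += 7` → num = 24
`num //= 5` → num = 4
So num = 4

Answer: 4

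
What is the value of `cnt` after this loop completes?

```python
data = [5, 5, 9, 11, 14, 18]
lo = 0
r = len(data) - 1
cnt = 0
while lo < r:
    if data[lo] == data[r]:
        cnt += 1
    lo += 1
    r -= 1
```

Count matching pairs from ends
`cnt` takes the values: 0

Answer: 0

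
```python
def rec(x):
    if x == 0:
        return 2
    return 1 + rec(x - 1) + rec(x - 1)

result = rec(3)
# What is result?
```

rec(x) = 1 + 2·rec(x-1), rec(0)=2. Closed form: (2+1)·2^3 - 1 = 23.

Answer: 23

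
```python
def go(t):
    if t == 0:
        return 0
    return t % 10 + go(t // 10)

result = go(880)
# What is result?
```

Sum of digits of 880: 0 + 8 + 8 = 16

Answer: 16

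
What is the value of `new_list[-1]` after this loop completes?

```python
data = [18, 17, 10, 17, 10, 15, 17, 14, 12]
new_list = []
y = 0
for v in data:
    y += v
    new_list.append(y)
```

Cumulative sum ends at 130
`new_list` takes the values: [] → [18] → [18, 35] → [18, 35, 45] → [18, 35, 45, 62] → [18, 35, 45, 62, 72] → [18, 35, 45, 62, 72, 87] → [18, 35, 45, 62, 72, 87, 104] → [18, 35, 45, 62, 72, 87, 104, 118] → [18, 35, 45, 62, 72, 87, 104, 118, 130]
So `new_list[-1]` = 130

Answer: 130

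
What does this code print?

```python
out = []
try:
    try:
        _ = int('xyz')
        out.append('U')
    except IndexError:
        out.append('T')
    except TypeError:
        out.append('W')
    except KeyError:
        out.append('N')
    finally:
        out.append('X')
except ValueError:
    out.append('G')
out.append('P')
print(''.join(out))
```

Execution trace: 'X' (finally) → 'G' (outer except ValueError) → 'P' (after the try/except). Output: XGP

Answer: XGP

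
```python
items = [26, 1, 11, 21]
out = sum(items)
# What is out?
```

Trace:
`items = [26, 1, 11, 21]` → items = [26, 1, 11, 21]
`out = sum(items)` → out = 59
So out = 59

Answer: 59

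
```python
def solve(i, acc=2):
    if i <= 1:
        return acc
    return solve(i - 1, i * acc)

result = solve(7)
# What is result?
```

Accumulator trace (n, acc): (7, 2) -> (6, 14) -> (5, 84) -> (4, 420) -> (3, 1680) -> (2, 5040) -> (1, 10080) -> return 10080

Answer: 10080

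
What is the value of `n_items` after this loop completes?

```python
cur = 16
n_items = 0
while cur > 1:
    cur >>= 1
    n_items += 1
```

Count right shifts until 1
`n_items` takes the values: 0 → 1 → 2 → 3 → 4

Answer: 4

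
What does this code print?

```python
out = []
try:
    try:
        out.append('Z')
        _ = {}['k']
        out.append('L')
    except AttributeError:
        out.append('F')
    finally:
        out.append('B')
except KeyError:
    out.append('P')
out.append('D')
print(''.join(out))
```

Execution trace: 'Z' (try body) → 'B' (finally) → 'P' (outer except KeyError) → 'D' (after the try/except). Output: ZBPD

Answer: ZBPD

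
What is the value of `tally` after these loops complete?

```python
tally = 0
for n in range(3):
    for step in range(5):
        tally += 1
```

3 * 5 = 15
`tally` takes the values: 0 → 1 → 2 → 3 → 4 → 5 → 6 → 7 → 8 → 9 → 10 → 11 → 12 → 13 → 14 → 15

Answer: 15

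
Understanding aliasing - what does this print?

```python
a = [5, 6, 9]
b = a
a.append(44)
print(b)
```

Key concept: basic list aliasing.
Step by step:
`a = [5, 6, 9]` → a = [5, 6, 9]
`b = a` → b = [5, 6, 9] (same object as a)
`a.append(44)` → a = [5, 6, 9, 44] (same object as b); b = [5, 6, 9, 44] (same object as a)
`print(b)` → prints [5, 6, 9, 44]

Answer: [5, 6, 9, 44]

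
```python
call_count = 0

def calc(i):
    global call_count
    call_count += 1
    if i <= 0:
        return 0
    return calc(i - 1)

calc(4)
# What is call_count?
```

Linear recursion stepping by 1: 5 calls from i=4 down to ≤0.

Answer: 5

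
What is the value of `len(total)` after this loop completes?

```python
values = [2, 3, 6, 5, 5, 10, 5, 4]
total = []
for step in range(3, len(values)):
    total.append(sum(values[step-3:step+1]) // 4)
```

Number of 4-element averages
`total` takes the values: [] → [4] → [4, 4] → [4, 4, 6] → [4, 4, 6, 6] → [4, 4, 6, 6, 6]
So `len(total)` = 5

Answer: 5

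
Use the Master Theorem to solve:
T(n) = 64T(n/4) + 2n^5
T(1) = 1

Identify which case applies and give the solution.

a=64, b=4, f(n)=2n^5. log_4(64) = 3. Since c=5 > 3 and the regularity condition holds (64(n/4)^5 = (64/4^5)n^5 with 64/4^5 < 1), Case 3 applies: T(n) = Θ(f(n)) = O(n^5).

Answer: O(n^5) - Case 3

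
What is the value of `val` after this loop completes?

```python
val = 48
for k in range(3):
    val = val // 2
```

Halve 3 times: 48 // 2^3 = 6
`val` takes the values: 48 → 24 → 12 → 6

Answer: 6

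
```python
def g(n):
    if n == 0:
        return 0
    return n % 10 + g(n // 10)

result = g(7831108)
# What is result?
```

Sum of digits of 7831108: 8 + 0 + 1 + 1 + 3 + 8 + 7 = 28

Answer: 28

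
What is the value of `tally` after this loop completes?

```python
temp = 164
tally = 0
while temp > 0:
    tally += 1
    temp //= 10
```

Count digits by repeated division by 10
`tally` takes the values: 0 → 1 → 2 → 3

Answer: 3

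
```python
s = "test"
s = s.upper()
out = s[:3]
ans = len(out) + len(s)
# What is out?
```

Trace:
`s = "test"` → s = 'test'
`s = s.upper()` → s = 'TEST'
`out = s[:3]` → out = 'TES'
`ans = len(out) + len(s)` → ans = 7
So out = 'TES'

Answer: 'TES'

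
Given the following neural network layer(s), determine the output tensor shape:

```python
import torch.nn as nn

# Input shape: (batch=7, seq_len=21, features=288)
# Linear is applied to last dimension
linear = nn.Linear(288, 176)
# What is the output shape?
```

Input: (7, 21, 288) -> Output: (7, 21, 176)

Answer: (7, 21, 176)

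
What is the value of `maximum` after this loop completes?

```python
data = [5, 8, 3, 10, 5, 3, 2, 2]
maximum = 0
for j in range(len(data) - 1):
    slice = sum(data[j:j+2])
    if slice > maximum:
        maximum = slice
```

Max sum of 2-element window in [5, 8, 3, 10, 5, 3, 2, 2]
`maximum` takes the values: 0 → 13 → 15

Answer: 15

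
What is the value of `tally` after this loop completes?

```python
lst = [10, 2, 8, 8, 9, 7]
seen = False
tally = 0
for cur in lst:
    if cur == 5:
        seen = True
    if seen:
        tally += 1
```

Count elements after first 5 in [10, 2, 8, 8, 9, 7]
`tally` takes the values: 0

Answer: 0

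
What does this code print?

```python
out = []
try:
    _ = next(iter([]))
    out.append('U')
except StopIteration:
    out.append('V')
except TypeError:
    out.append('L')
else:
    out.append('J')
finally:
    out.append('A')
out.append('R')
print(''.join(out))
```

Execution trace: 'V' (except StopIteration) → 'A' (finally) → 'R' (after the try/except). Output: VAR

Answer: VAR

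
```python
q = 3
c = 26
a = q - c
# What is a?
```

Trace:
`q = 3` → q = 3
`c = 26` → c = 26
`a = q - c` → a = -23
So a = -23

Answer: -23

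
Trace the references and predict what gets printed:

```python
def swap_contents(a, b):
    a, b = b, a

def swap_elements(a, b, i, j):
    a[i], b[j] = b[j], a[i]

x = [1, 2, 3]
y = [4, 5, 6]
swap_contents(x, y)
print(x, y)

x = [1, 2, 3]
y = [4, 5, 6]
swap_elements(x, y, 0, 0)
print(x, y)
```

Key concept: parameter rebinding vs mutation.
Step by step:
`x = [1, 2, 3]` → x = [1, 2, 3]
`y = [4, 5, 6]` → y = [4, 5, 6]
`swap_contents(x, y)` → no visible change to tracked variables
`print(x, y)` → prints [1, 2, 3] [4, 5, 6]
`x = [1, 2, 3]` → x = [1, 2, 3]
`y = [4, 5, 6]` → y = [4, 5, 6]
`swap_elements(x, y, 0, 0)` → x = [4, 2, 3]; y = [1, 5, 6]
`print(x, y)` → prints [4, 2, 3] [1, 5, 6]

Answer:
[1, 2, 3] [4, 5, 6]
[4, 2, 3] [1, 5, 6]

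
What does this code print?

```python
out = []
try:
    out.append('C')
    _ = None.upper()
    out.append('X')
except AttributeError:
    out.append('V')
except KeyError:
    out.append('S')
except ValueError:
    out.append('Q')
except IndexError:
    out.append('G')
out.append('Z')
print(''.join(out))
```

Execution trace: 'C' (try body) → 'V' (except AttributeError) → 'Z' (after the try/except). Output: CVZ

Answer: CVZ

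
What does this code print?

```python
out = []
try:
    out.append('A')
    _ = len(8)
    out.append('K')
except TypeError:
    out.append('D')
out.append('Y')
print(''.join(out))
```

Execution trace: 'A' (try body) → 'D' (except TypeError) → 'Y' (after the try/except). Output: ADY

Answer: ADY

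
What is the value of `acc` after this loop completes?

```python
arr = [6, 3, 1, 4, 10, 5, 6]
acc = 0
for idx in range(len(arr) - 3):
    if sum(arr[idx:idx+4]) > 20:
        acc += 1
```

Count windows with sum > 20
`acc` takes the values: 0 → 1

Answer: 1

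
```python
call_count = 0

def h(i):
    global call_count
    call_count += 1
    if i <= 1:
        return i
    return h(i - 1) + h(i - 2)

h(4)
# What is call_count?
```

Calls(i) = 1 + Calls(i-1) + Calls(i-2); Calls(0)=Calls(1)=1. For i=4 this gives 9.

Answer: 9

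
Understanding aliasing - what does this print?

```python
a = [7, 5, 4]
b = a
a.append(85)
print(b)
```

Key concept: basic list aliasing.
Step by step:
`a = [7, 5, 4]` → a = [7, 5, 4]
`b = a` → b = [7, 5, 4] (same object as a)
`a.append(85)` → a = [7, 5, 4, 85] (same object as b); b = [7, 5, 4, 85] (same object as a)
`print(b)` → prints [7, 5, 4, 85]

Answer: [7, 5, 4, 85]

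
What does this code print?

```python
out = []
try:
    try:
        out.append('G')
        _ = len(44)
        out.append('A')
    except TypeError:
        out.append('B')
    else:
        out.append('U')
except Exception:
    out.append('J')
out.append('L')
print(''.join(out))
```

Execution trace: 'G' (inner try body) → 'B' (inner except TypeError) → 'L' (after the try/except). Output: GBL

Answer: GBL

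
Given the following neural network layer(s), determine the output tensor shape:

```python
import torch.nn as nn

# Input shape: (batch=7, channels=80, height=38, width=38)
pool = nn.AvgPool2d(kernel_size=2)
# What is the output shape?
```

Input: (7, 80, 38, 38) -> Output: (7, 80, 19, 19)

Answer: (7, 80, 19, 19)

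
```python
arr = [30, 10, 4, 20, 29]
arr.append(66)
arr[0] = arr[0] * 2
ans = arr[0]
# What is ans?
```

Trace:
`arr = [30, 10, 4, 20, 29]` → arr = [30, 10, 4, 20, 29]
`arr.append(66)` → arr = [30, 10, 4, 20, 29, 66]
`arr[0] = arr[0] * 2` → arr = [60, 10, 4, 20, 29, 66]
`ans = arr[0]` → ans = 60
So ans = 60

Answer: 60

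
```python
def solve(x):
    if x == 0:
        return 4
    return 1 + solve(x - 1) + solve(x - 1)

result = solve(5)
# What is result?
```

solve(x) = 1 + 2·solve(x-1), solve(0)=4. Closed form: (4+1)·2^5 - 1 = 159.

Answer: 159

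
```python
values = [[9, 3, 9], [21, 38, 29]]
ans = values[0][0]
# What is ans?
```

Trace:
`values = [[9, 3, 9], [21, 38, 29]]` → values = [[9, 3, 9], [21, 38, 29]]
`ans = values[0][0]` → ans = 9
So ans = 9

Answer: 9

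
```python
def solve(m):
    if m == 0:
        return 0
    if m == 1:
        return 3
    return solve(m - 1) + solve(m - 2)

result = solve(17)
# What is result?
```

Build up from base cases: solve(0)=0, solve(1)=3, solve(2)=3, solve(3)=6, solve(4)=9, solve(5)=15, solve(6)=24, ..., solve(17)=4791

Answer: 4791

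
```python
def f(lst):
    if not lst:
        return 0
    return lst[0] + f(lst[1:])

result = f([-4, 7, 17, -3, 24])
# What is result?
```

(-4) + 7 + 17 + (-3) + 24 + 0 = 41

Answer: 41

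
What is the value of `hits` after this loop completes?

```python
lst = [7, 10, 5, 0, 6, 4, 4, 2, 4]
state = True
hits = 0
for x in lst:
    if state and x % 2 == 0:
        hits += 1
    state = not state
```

Count even values at even positions
`hits` takes the values: 0 → 1 → 2 → 3

Answer: 3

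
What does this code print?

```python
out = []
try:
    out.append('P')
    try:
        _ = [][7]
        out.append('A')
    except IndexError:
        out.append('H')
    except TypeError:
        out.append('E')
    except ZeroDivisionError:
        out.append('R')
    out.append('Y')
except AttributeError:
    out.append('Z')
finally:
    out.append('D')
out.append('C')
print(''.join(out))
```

Execution trace: 'P' (try body) → 'H' (inner except IndexError) → 'Y' (try body, no exception) → 'D' (finally) → 'C' (after the try/except). Output: PHYDC

Answer: PHYDC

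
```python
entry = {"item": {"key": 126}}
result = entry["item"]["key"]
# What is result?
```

Trace:
`entry = {"item": {"key": 126}}` → entry = {'item': {'key': 126}}
`result = entry["item"]["key"]` → result = 126
So result = 126

Answer: 126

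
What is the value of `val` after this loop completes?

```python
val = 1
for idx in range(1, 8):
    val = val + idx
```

Start at 1, add 1 through 7
`val` takes the values: 1 → 2 → 4 → 7 → 11 → 16 → 22 → 29

Answer: 29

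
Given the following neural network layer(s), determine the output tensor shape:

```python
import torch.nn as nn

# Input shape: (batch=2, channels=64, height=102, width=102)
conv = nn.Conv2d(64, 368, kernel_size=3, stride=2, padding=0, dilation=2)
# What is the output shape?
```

Input: (2, 64, 102, 102) -> Output: (2, 368, 49, 49)

Answer: (2, 368, 49, 49)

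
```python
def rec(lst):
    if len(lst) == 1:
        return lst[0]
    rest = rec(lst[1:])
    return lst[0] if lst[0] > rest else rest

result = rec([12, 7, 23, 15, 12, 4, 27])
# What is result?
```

Recursive max over [12, 7, 23, 15, 12, 4, 27] = 27

Answer: 27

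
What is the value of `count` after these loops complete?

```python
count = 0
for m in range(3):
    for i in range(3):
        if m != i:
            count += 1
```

3² - 3 (exclude diagonal)
`count` takes the values: 0 → 1 → 2 → 3 → 4 → 5 → 6

Answer: 6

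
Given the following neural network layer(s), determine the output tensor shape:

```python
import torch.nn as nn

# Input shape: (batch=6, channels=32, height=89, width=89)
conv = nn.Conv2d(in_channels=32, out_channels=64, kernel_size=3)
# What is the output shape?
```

Input: (6, 32, 89, 89) -> Output: (6, 64, 87, 87)

Answer: (6, 64, 87, 87)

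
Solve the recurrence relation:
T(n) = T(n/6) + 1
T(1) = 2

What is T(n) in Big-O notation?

Each step divides n by 6 and adds 1. After log_6(n) steps we reach T(1)=2. So T(n) = 1·log_6(n) + 2 = O(log n).

Answer: O(log n)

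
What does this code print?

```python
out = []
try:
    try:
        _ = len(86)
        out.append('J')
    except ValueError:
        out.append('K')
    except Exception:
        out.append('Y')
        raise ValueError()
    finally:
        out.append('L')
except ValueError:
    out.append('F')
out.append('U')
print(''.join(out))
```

Execution trace: 'Y' (inner except Exception) → 'L' (inner finally) → 'F' (outer except ValueError) → 'U' (after the try/except). Output: YLFU

Answer: YLFU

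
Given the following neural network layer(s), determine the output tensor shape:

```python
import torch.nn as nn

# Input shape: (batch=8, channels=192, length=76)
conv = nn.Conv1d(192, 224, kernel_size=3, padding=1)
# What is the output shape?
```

Input: (8, 192, 76) -> Output: (8, 224, 76)

Answer: (8, 224, 76)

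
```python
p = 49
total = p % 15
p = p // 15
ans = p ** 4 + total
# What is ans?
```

Trace:
`p = 49` → p = 49
`total = p % 15` → total = 4
`p = p // 15` → p = 3
`ans = p ** 4 + total` → ans = 85
So ans = 85

Answer: 85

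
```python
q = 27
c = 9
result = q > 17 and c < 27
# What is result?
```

Trace:
`q = 27` → q = 27
`c = 9` → c = 9
`result = q > 17 and c < 27` → result = True
So result = True

Answer: True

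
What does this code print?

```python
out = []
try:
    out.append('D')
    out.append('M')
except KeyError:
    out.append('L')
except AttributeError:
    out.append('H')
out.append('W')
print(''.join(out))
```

Execution trace: 'D' (try body) → 'M' (try body, no exception) → 'W' (after the try/except). Output: DMW

Answer: DMW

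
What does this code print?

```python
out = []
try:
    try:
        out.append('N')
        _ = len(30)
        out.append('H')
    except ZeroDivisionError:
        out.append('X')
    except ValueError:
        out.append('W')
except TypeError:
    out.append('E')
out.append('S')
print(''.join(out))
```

Execution trace: 'N' (inner try body) → 'E' (outer except TypeError) → 'S' (after the try/except). Output: NES

Answer: NES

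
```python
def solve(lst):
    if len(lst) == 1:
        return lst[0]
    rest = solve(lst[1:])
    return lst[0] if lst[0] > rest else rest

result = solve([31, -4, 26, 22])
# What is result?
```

Recursive max over [31, -4, 26, 22] = 31

Answer: 31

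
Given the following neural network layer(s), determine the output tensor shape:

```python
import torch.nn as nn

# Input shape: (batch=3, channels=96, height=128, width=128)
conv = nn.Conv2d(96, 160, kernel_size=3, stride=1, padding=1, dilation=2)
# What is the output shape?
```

Input: (3, 96, 128, 128) -> Output: (3, 160, 126, 126)

Answer: (3, 160, 126, 126)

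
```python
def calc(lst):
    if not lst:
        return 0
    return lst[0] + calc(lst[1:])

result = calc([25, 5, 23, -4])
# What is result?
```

25 + 5 + 23 + (-4) + 0 = 49

Answer: 49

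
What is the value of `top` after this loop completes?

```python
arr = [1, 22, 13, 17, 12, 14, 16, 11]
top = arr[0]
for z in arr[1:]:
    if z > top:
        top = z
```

Maximum of [1, 22, 13, 17, 12, 14, 16, 11]
`top` takes the values: 1 → 22

Answer: 22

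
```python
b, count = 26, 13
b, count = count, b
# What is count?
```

Trace:
`b, count = 26, 13` → b = 26; count = 13
`b, count = count, b` → b = 13; count = 26
So count = 26

Answer: 26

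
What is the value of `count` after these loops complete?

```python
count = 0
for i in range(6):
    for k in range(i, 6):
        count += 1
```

Upper triangle: 6 + 5 + ... + 1
`count` takes the values: 0 → 1 → 2 → 3 → 4 → 5 → 6 → 7 → 8 → 9 → 10 → 11 → 12 → 13 → 14 → 15 → 16 → 17 → 18 → 19 → 20 → 21

Answer: 21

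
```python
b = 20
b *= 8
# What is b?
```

Trace:
`b = 20` → b = 20
`b *= 8` → b = 160
So b = 160

Answer: 160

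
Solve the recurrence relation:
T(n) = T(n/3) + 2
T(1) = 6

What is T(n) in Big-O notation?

Each step divides n by 3 and adds 2. After log_3(n) steps we reach T(1)=6. So T(n) = 2·log_3(n) + 6 = O(log n).

Answer: O(log n)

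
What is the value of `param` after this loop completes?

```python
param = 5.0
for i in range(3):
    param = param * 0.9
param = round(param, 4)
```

Exponential decay: 5.0 * 0.9^3
`param` takes the values: 5.0 → 4.5 → 4.05 → 3.645

Answer: 3.645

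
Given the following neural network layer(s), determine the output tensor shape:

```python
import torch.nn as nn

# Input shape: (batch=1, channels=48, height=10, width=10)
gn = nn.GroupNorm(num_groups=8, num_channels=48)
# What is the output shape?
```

Input: (1, 48, 10, 10) -> Output: (1, 48, 10, 10)

Answer: (1, 48, 10, 10)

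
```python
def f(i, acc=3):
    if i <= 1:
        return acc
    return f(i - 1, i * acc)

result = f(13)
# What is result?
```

Accumulator trace (n, acc): (13, 3) -> (12, 39) -> (11, 468) -> (10, 5148) -> (9, 51480) -> (8, 463320) -> (7, 3706560) -> (6, 25945920) -> (5, 155675520) -> (4, 778377600) -> (3, 3113510400) -> (2, 9340531200) -> (1, 18681062400) -> return 18681062400

Answer: 18681062400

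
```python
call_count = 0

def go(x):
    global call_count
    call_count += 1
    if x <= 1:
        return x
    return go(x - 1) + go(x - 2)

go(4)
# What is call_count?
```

Calls(x) = 1 + Calls(x-1) + Calls(x-2); Calls(0)=Calls(1)=1. For x=4 this gives 9.

Answer: 9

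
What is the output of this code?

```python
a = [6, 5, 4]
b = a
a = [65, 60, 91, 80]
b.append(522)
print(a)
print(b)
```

Key concept: rebinding vs mutation: a is rebound to a new list, b still points at the original.
Step by step:
`a = [6, 5, 4]` → a = [6, 5, 4]
`b = a` → b = [6, 5, 4] (same object as a)
`a = [65, 60, 91, 80]` → a = [65, 60, 91, 80]
`b.append(522)` → b = [6, 5, 4, 522]
`print(a)` → prints [65, 60, 91, 80]
`print(b)` → prints [6, 5, 4, 522]

Answer:
[65, 60, 91, 80]
[6, 5, 4, 522]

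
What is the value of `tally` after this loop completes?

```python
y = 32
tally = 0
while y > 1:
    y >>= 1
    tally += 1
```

Count right shifts until 1
`tally` takes the values: 0 → 1 → 2 → 3 → 4 → 5

Answer: 5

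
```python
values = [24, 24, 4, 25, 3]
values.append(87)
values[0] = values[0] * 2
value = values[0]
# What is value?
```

Trace:
`values = [24, 24, 4, 25, 3]` → values = [24, 24, 4, 25, 3]
`values.append(87)` → values = [24, 24, 4, 25, 3, 87]
`values[0] = values[0] * 2` → values = [48, 24, 4, 25, 3, 87]
`value = values[0]` → value = 48
So value = 48

Answer: 48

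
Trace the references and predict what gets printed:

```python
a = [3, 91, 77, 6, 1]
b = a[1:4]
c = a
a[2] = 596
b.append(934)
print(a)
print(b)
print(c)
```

Key concept: slice vs alias.
Step by step:
`a = [3, 91, 77, 6, 1]` → a = [3, 91, 77, 6, 1]
`b = a[1:4]` → b = [91, 77, 6]
`c = a` → c = [3, 91, 77, 6, 1] (same object as a)
`a[2] = 596` → a = [3, 91, 596, 6, 1] (same object as c); c = [3, 91, 596, 6, 1] (same object as a)
`b.append(934)` → b = [91, 77, 6, 934]
`print(a)` → prints [3, 91, 596, 6, 1]
`print(b)` → prints [91, 77, 6, 934]
`print(c)` → prints [3, 91, 596, 6, 1]

Answer:
[3, 91, 596, 6, 1]
[91, 77, 6, 934]
[3, 91, 596, 6, 1]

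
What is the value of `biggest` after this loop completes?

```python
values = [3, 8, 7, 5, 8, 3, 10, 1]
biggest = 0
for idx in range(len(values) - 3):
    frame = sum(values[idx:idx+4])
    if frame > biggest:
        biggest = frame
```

Max sum of 4-element window in [3, 8, 7, 5, 8, 3, 10, 1]
`biggest` takes the values: 0 → 23 → 28

Answer: 28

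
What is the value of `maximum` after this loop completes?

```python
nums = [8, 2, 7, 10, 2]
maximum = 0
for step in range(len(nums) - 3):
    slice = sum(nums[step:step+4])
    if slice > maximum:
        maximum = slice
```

Max sum of 4-element window in [8, 2, 7, 10, 2]
`maximum` takes the values: 0 → 27

Answer: 27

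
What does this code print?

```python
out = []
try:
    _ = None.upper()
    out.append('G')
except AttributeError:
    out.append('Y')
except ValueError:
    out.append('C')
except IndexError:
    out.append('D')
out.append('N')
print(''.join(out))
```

Execution trace: 'Y' (except AttributeError) → 'N' (after the try/except). Output: YN

Answer: YN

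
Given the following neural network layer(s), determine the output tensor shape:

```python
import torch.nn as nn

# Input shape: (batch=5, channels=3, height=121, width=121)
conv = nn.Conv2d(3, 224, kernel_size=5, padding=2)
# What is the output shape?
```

Input: (5, 3, 121, 121) -> Output: (5, 224, 121, 121)

Answer: (5, 224, 121, 121)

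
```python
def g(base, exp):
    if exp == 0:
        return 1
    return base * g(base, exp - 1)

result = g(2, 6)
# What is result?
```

g(2, 6) = 2 * 2 * 2 * 2 * 2 * 2 = 64

Answer: 64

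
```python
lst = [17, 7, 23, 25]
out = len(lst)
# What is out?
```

Trace:
`lst = [17, 7, 23, 25]` → lst = [17, 7, 23, 25]
`out = len(lst)` → out = 4
So out = 4

Answer: 4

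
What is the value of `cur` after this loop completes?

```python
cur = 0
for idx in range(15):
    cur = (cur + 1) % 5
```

Increment mod 5, 15 times = 0
`cur` takes the values: 0 → 1 → 2 → 3 → 4 → 0 → 1 → 2 → 3 → 4 → 0 → 1 → 2 → 3 → 4 → 0

Answer: 0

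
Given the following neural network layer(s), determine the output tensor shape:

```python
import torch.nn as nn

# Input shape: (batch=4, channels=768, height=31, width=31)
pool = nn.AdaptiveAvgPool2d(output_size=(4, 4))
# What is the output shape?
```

Input: (4, 768, 31, 31) -> Output: (4, 768, 4, 4)

Answer: (4, 768, 4, 4)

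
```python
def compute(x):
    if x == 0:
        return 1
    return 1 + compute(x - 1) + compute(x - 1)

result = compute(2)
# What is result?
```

compute(x) = 1 + 2·compute(x-1), compute(0)=1. Closed form: (1+1)·2^2 - 1 = 7.

Answer: 7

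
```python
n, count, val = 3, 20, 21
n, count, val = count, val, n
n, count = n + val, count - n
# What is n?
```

Trace:
`n, count, val = 3, 20, 21` → n = 3; count = 20; val = 21
`n, count, val = count, val, n` → n = 20; count = 21; val = 3
`n, count = n + val, count - n` → n = 23; count = 1
So n = 23

Answer: 23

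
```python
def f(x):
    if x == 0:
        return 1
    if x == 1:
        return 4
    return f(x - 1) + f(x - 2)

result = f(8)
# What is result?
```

Build up from base cases: f(0)=1, f(1)=4, f(2)=5, f(3)=9, f(4)=14, f(5)=23, f(6)=37, ..., f(8)=97

Answer: 97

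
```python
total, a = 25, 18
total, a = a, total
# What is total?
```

Trace:
`total, a = 25, 18` → total = 25; a = 18
`total, a = a, total` → total = 18; a = 25
So total = 18

Answer: 18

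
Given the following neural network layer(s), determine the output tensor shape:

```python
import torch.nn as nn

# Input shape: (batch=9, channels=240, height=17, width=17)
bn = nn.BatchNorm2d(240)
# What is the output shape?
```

Input: (9, 240, 17, 17) -> Output: (9, 240, 17, 17)

Answer: (9, 240, 17, 17)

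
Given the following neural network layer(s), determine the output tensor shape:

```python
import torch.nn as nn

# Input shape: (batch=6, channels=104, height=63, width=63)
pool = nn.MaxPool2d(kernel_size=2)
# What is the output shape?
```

Input: (6, 104, 63, 63) -> Output: (6, 104, 31, 31)

Answer: (6, 104, 31, 31)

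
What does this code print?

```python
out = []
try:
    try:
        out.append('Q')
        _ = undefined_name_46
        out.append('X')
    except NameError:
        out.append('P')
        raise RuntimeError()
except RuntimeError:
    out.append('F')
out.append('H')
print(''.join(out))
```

Execution trace: 'Q' (inner try body) → 'P' (inner except NameError) → 'F' (outer except RuntimeError) → 'H' (after the try/except). Output: QPFH

Answer: QPFH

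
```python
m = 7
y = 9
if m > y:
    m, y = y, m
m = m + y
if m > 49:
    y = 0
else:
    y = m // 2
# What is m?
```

Trace:
`m = 7` → m = 7
`y = 9` → y = 9
`if m > y: ...` → m > y is False → no variable changes
`m = m + y` → m = 16
`if m > 49: ...` → m > 49 is False, take else branch → y = 8
So m = 16

Answer: 16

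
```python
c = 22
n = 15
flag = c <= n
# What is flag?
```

Trace:
`c = 22` → c = 22
`n = 15` → n = 15
`flag = c <= n` → flag = False
So flag = False

Answer: False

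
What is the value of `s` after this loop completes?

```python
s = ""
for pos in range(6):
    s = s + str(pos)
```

Concatenate digits 0 to 5
`s` takes the values: "" → "0" → "01" → "012" → "0123" → "01234" → "012345"

Answer: "012345"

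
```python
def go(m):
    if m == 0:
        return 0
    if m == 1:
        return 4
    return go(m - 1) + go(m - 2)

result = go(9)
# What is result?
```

Build up from base cases: go(0)=0, go(1)=4, go(2)=4, go(3)=8, go(4)=12, go(5)=20, go(6)=32, ..., go(9)=136

Answer: 136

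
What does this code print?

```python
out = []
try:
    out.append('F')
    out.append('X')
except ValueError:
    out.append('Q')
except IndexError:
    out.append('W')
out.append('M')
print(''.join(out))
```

Execution trace: 'F' (try body) → 'X' (try body, no exception) → 'M' (after the try/except). Output: FXM

Answer: FXM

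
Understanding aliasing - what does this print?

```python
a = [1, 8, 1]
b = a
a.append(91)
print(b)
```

Key concept: basic list aliasing.
Step by step:
`a = [1, 8, 1]` → a = [1, 8, 1]
`b = a` → b = [1, 8, 1] (same object as a)
`a.append(91)` → a = [1, 8, 1, 91] (same object as b); b = [1, 8, 1, 91] (same object as a)
`print(b)` → prints [1, 8, 1, 91]

Answer: [1, 8, 1, 91]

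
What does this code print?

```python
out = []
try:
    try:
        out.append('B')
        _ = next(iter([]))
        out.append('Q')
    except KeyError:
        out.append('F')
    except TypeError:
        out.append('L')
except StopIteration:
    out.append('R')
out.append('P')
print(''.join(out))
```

Execution trace: 'B' (try body) → 'R' (outer except StopIteration) → 'P' (after the try/except). Output: BRP

Answer: BRP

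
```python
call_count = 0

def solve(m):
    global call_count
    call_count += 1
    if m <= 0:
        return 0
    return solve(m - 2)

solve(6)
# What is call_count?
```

Linear recursion stepping by 2: 4 calls from m=6 down to ≤0.

Answer: 4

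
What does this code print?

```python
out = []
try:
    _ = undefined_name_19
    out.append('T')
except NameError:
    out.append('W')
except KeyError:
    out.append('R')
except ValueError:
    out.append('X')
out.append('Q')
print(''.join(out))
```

Execution trace: 'W' (except NameError) → 'Q' (after the try/except). Output: WQ

Answer: WQ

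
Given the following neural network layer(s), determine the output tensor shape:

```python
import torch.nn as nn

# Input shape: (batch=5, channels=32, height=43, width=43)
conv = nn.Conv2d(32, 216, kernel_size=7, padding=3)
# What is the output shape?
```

Input: (5, 32, 43, 43) -> Output: (5, 216, 43, 43)

Answer: (5, 216, 43, 43)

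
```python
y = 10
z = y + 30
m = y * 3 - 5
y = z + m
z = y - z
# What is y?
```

Trace:
`y = 10` → y = 10
`z = y + 30` → z = 40
`m = y * 3 - 5` → m = 25
`y = z + m` → y = 65
`z = y - z` → z = 25
So y = 65

Answer: 65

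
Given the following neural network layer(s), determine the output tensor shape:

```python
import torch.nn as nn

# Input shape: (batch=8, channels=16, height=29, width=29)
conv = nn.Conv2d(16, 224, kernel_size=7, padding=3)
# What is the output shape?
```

Input: (8, 16, 29, 29) -> Output: (8, 224, 29, 29)

Answer: (8, 224, 29, 29)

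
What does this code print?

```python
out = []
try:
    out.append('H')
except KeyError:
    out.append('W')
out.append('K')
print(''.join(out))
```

Execution trace: 'H' (try body, no exception) → 'K' (after the try/except). Output: HK

Answer: HK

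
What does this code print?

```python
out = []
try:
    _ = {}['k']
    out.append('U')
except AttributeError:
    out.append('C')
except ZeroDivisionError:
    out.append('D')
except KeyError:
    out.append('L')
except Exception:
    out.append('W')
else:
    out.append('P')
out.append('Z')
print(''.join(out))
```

Execution trace: 'L' (except KeyError) → 'Z' (after the try/except). Output: LZ

Answer: LZ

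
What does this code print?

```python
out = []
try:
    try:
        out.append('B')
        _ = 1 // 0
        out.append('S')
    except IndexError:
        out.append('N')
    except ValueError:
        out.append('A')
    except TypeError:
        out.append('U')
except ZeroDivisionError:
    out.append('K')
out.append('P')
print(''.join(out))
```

Execution trace: 'B' (try body) → 'K' (outer except ZeroDivisionError) → 'P' (after the try/except). Output: BKP

Answer: BKP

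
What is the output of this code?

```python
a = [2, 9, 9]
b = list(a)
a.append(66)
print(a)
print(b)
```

Key concept: list() constructor creates copy.
Step by step:
`a = [2, 9, 9]` → a = [2, 9, 9]
`b = list(a)` → b = [2, 9, 9]
`a.append(66)` → a = [2, 9, 9, 66]
`print(a)` → prints [2, 9, 9, 66]
`print(b)` → prints [2, 9, 9]

Answer:
[2, 9, 9, 66]
[2, 9, 9]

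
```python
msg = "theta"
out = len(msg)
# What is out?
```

Trace:
`msg = "theta"` → msg = 'theta'
`out = len(msg)` → out = 5
So out = 5

Answer: 5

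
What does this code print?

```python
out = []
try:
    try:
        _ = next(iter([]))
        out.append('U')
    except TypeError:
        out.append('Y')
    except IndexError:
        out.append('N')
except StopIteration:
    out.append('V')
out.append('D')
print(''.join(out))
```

Execution trace: 'V' (outer except StopIteration) → 'D' (after the try/except). Output: VD

Answer: VD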